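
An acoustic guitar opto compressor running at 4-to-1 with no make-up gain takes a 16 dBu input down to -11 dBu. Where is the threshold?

Input is 36 dB above T (since output overshoot × R = input overshoot: (-11 − T)·4 = 16 − T gives T = -20 dBu).
Check: -20 + (16 − (-20))/4 = -20 + 9 = -11 dBu. ✓

-20 dBu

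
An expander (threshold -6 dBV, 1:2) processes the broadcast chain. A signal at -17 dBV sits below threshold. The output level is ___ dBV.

-28 dBV

Undershoot = (-6) − (-17) = 11 dB.
At 1:2, that expands to 22 dB under threshold.
Output = -6 − 22 = -28 dBV.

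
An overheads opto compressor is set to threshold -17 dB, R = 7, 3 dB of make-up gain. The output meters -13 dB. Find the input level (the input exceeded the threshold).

Before make-up, the level was -13 − 3 = -16 dB.
That's 1 dB above the -17 dB threshold.
Before 7:1 compression the overshoot was 1 × 7 = 7 dB, so input = -17 + 7 = -10 dB.

-10 dB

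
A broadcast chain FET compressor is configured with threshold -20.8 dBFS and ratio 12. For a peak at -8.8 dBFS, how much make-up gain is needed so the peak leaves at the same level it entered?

11 dB

Overshoot 12 dB → 12/12 = 1 dB after compression, so the compressed level is -20.8 + 1 = -19.8 dBFS.
Make-up = target − compressed = -8.8 − (-19.8) = 11 dB.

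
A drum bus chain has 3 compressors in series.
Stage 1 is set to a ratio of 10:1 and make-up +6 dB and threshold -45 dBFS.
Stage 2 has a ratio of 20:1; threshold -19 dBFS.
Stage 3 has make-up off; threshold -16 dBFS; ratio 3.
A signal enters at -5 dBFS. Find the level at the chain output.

Stage 1: -5 dBFS is 40 dB over -45 dBFS; at 10:1 that becomes 4 dB over, giving -41 dBFS; +6 dB make-up → -35 dBFS.
Stage 2: -35 dBFS is at or below the -19 dBFS threshold — no compression; output -35 dBFS.
Stage 3: below threshold (-35 ≤ -16); passes unchanged; output -35 dBFS.

-35 dBFS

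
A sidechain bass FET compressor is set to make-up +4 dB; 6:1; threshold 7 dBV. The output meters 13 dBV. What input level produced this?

19 dBV

Before make-up, the level was 13 − 4 = 9 dBV.
That's 2 dB above the 7 dBV threshold.
Undo the ratio: input overshoot = 2 × 6 = 12 dB, giving input = 19 dBV.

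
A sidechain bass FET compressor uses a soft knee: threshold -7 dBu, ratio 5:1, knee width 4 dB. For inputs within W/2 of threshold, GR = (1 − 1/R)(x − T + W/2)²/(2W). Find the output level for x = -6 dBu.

-6.9 dBu

x − T + W/2 = -6 − (-7) + 2 = 3.
GR = (1 − 1/5) × 3² / 8 = 0.8 × 9 / 8 = 0.9 dB.
Output = -6 − 0.9 = -6.9 dBu.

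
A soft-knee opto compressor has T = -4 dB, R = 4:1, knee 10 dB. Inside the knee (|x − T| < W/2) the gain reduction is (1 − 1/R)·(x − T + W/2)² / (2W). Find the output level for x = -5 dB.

-5.6 dB

x − T + W/2 = -5 − (-4) + 5 = 4.
GR = (1 − 1/4) × 4² / 20 = 0.75 × 16 / 20 = 0.6 dB.
Output = -5 − 0.6 = -5.6 dB.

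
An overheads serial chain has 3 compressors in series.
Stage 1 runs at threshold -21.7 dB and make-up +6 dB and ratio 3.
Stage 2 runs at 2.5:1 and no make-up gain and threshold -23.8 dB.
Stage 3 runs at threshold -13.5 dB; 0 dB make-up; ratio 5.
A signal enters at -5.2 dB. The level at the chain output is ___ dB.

Stage 1: -5.2 dB is 16.5 dB over -21.7 dB; at 3:1 that becomes 5.5 dB over, giving -16.2 dB; +6 dB make-up → -10.2 dB.
Stage 2: -10.2 dB is 13.6 dB over -23.8 dB; at 2.5:1 that becomes 5.44 dB over, giving -18.36 dB.
Stage 3: below threshold (-18.36 ≤ -13.5); passes unchanged; output -18.36 dB.

-18.36 dB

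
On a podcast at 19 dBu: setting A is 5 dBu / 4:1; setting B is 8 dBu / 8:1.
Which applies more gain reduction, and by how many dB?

A, by 0.875 dB

A: 14 dB over, compressed to 3.5 dB over, so 10.5 dB of GR.
B: 11 dB over, compressed to 1.375 dB over, so 9.625 dB of GR.
Difference: 0.875 dB in favour of A.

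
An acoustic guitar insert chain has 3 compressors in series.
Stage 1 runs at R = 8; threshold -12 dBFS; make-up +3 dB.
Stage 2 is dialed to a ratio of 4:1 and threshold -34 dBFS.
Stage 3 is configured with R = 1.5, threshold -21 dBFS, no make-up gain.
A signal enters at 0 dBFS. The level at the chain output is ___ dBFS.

Stage 1: 12 dB above -12 dBFS, reduced 8:1 to 1.5 dB above → -10.5 dBFS; +3 dB make-up → -7.5 dBFS.
Stage 2: overshoot 26.5 dB → 26.5/4 = 6.625 dB → -27.375 dBFS.
Stage 3: -27.375 dBFS is at or below the -21 dBFS threshold — no compression; output -27.375 dBFS.

-27.375 dBFS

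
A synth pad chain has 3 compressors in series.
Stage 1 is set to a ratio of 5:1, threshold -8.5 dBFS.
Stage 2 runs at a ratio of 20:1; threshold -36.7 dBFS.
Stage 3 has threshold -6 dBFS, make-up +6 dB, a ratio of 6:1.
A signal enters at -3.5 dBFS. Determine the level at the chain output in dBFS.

Stage 1: overshoot 5 dB → 5/5 = 1 dB → -7.5 dBFS.
Stage 2: overshoot 29.2 dB → 29.2/20 = 1.46 dB → -35.24 dBFS.
Stage 3: below threshold (-35.24 ≤ -6); passes unchanged; make-up brings it to -29.24 dBFS.

-29.24 dBFS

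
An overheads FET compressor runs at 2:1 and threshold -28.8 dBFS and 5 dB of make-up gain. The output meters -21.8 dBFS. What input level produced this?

-24.8 dBFS

Stripping the +5 dB make-up gives -26.8 dBFS at the gain stage.
Post-compression overshoot = -26.8 − (-28.8) = 2 dB.
Before 2:1 compression the overshoot was 2 × 2 = 4 dB, so input = -28.8 + 4 = -24.8 dBFS.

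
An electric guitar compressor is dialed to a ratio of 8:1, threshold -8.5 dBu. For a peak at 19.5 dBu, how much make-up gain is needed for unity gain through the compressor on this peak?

Overshoot 28 dB → 28/8 = 3.5 dB after compression, so the compressed level is -8.5 + 3.5 = -5 dBu.
Make-up = target − compressed = 19.5 − (-5) = 24.5 dB.

24.5 dB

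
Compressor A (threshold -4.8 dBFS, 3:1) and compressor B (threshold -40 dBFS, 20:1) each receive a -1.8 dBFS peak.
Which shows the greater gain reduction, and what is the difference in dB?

B, by 34.29 dB

A: overshoot 3 dB → output overshoot 1 dB → GR 2 dB.
B: overshoot 38.2 dB → output overshoot 1.91 dB → GR 36.29 dB.
B applies 34.29 dB more gain reduction.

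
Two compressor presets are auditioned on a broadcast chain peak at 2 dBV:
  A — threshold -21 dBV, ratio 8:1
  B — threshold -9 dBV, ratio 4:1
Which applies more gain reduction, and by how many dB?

A, by 11.875 dB

A: GR = 23 − 23/8 = 20.125 dB.
B: GR = 11 − 11/4 = 8.25 dB.
A reduces 11.875 dB more.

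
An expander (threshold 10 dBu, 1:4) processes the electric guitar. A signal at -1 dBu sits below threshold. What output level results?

-34 dBu

Below threshold, a 1:4 expander applies gain = (4−1)×(T − x) of attenuation.
(4−1) × 11 = 33 dB, so output = -1 − 33 = -34 dBu.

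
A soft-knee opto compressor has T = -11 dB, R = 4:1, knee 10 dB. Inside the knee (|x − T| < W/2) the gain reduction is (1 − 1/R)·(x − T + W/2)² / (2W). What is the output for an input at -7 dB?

-10.0375 dB

x − T + W/2 = -7 − (-11) + 5 = 9.
GR = (1 − 1/4) × 9² / 20 = 0.75 × 81 / 20 = 3.0375 dB.
Output = -7 − 3.0375 = -10.0375 dB.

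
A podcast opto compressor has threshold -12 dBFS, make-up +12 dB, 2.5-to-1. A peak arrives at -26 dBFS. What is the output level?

-26 dBFS is 14 dB below the -12 dBFS threshold, so no gain reduction is applied.
Make-up gain adds 12 dB: -26 + 12 = -14 dBFS.

-14 dBFS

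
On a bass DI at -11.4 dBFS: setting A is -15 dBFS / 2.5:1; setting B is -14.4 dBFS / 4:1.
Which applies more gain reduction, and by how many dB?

B, by 0.09 dB

A: overshoot 3.6 dB → output overshoot 1.44 dB → GR 2.16 dB.
B: overshoot 3 dB → output overshoot 0.75 dB → GR 2.25 dB.
B applies 0.09 dB more gain reduction.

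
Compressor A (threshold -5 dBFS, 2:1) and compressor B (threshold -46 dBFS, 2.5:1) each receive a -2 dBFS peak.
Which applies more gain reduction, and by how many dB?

B, by 24.9 dB

A: overshoot 3 dB → output overshoot 1.5 dB → GR 1.5 dB.
B: overshoot 44 dB → output overshoot 17.6 dB → GR 26.4 dB.
B applies 24.9 dB more gain reduction.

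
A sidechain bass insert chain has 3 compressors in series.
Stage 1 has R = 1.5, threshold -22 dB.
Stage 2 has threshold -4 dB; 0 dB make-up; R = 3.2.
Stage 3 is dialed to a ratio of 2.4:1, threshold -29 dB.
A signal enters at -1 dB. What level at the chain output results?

Stage 1: 21 dB above -22 dB, reduced 1.5:1 to 14 dB above → -8 dB.
Stage 2: -8 dB is at or below the -4 dB threshold — no compression; output -8 dB.
Stage 3: 21 dB above -29 dB, reduced 2.4:1 to 8.75 dB above → -20.25 dB.

-20.25 dB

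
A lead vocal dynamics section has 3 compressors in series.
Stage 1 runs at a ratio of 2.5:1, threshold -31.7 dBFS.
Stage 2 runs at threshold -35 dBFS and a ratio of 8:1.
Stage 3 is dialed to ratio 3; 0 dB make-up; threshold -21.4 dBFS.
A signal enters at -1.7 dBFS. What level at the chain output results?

-33.0875 dBFS

Stage 1: overshoot 30 dB → 30/2.5 = 12 dB → -19.7 dBFS.
Stage 2: overshoot 15.3 dB → 15.3/8 = 1.9125 dB → -33.0875 dBFS.
Stage 3: -33.0875 dBFS is at or below the -21.4 dBFS threshold — no compression; output -33.0875 dBFS.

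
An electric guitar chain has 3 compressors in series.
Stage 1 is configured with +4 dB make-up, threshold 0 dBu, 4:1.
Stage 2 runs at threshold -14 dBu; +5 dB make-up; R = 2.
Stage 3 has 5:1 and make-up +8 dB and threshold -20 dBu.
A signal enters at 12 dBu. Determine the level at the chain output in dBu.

Stage 1: 12 dB above 0 dBu, reduced 4:1 to 3 dB above → 3 dBu; +4 dB make-up → 7 dBu.
Stage 2: overshoot 21 dB → 21/2 = 10.5 dB → -3.5 dBu; +5 dB make-up → 1.5 dBu.
Stage 3: overshoot 21.5 dB → 21.5/5 = 4.3 dB → -15.7 dBu; +8 dB make-up → -7.7 dBu.

-7.7 dBu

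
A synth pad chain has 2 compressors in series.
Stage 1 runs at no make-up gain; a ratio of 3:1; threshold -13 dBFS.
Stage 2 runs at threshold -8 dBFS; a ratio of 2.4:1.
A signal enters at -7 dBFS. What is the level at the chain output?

-11 dBFS

Stage 1: 6 dB above -13 dBFS, reduced 3:1 to 2 dB above → -11 dBFS.
Stage 2: -11 dBFS ≤ -8 dBFS, so stage 2 doesn't engage; output -11 dBFS.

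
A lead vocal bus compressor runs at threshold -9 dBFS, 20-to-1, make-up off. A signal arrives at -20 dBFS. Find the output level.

-20 dBFS is 11 dB below the -9 dBFS threshold, so no gain reduction is applied.
Output = input = -20 dBFS.

-20 dBFS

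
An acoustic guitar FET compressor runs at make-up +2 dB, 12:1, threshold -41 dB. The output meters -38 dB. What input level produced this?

Stripping the +2 dB make-up gives -40 dB at the gain stage.
Post-compression overshoot = -40 − (-41) = 1 dB.
Input overshoot = R × output overshoot = 12 dB → input = -41 + 12 = -29 dB.

-29 dB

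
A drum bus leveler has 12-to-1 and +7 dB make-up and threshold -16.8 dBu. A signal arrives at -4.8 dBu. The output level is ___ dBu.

Overshoot: -4.8 − (-16.8) = 12 dB.
12:1 compression reduces that to 12/12 = 1 dB over.
So the level is -16.8 + 1 = -15.8 dBu; make-up adds 7 dB, giving -8.8 dBu.

-8.8 dBu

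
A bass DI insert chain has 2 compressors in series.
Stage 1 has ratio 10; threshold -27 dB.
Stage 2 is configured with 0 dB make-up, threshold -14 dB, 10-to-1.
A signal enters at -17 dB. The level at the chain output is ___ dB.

-26 dB

Stage 1: -17 dB is 10 dB over -27 dB; at 10:1 that becomes 1 dB over, giving -26 dB.
Stage 2: -26 dB is at or below the -14 dB threshold — no compression; output -26 dB.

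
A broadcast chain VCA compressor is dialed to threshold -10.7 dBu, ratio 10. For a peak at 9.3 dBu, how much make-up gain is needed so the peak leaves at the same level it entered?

18 dB

Without make-up, output = threshold + overshoot/10 = -10.7 + 2 = -8.7 dBu.
Gap to target: 18 dB.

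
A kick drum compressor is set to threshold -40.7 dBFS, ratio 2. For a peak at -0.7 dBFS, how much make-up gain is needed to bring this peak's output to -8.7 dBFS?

The peak compresses to -40.7 + 40/2 = -20.7 dBFS.
To reach -8.7 dBFS requires -8.7 − (-20.7) = 12 dB of make-up.

12 dB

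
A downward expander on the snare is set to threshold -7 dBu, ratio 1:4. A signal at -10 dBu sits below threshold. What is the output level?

-19 dBu

Below threshold, a 1:4 expander applies gain = (4−1)×(T − x) of attenuation.
(4−1) × 3 = 9 dB, so output = -10 − 9 = -19 dBu.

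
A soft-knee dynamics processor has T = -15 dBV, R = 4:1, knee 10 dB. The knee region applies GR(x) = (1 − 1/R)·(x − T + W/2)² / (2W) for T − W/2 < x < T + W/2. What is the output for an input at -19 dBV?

x − T + W/2 = -19 − (-15) + 5 = 1.
GR = (1 − 1/4) × 1² / 20 = 0.75 × 1 / 20 = 0.0375 dB.
Output = -19 − 0.0375 = -19.0375 dBV.

-19.0375 dBV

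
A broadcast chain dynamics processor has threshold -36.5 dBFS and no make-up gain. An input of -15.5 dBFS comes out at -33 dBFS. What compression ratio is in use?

6:1

Input overshoot = -15.5 − (-36.5) = 21 dB; output overshoot = -33 − (-36.5) = 3.5 dB.
Ratio = 21 / 3.5 = 6.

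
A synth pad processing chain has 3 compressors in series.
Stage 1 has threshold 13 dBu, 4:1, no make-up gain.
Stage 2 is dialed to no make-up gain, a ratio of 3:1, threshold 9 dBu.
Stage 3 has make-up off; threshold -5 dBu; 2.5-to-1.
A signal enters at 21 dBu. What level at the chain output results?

Stage 1: 21 dBu is 8 dB over 13 dBu; at 4:1 that becomes 2 dB over, giving 15 dBu.
Stage 2: 6 dB above 9 dBu, reduced 3:1 to 2 dB above → 11 dBu.
Stage 3: overshoot 16 dB → 16/2.5 = 6.4 dB → 1.4 dBu.

1.4 dBu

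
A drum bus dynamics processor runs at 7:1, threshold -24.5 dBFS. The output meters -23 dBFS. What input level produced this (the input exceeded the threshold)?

The compressed level sits -23 − (-24.5) = 1.5 dB over threshold.
Undo the ratio: input overshoot = 1.5 × 7 = 10.5 dB, giving input = -14 dBFS.

-14 dBFS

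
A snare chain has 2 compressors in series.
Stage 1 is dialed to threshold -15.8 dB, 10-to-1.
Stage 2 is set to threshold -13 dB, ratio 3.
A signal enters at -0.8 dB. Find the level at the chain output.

Stage 1: overshoot 15 dB → 15/10 = 1.5 dB → -14.3 dB.
Stage 2: -14.3 dB ≤ -13 dB, so stage 2 doesn't engage; output -14.3 dB.

-14.3 dB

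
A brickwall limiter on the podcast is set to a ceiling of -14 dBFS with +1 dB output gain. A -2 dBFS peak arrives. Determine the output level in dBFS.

-13 dBFS

A brickwall limiter is an ∞:1 compressor: any input above the ceiling is clamped to -14 dBFS.
Output gain then adds 1 dB: -14 + 1 = -13 dBFS.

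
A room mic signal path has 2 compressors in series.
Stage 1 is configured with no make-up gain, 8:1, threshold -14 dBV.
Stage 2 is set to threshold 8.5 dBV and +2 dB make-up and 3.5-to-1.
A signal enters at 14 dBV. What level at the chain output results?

Stage 1: 28 dB above -14 dBV, reduced 8:1 to 3.5 dB above → -10.5 dBV.
Stage 2: below threshold (-10.5 ≤ 8.5); passes unchanged; make-up brings it to -8.5 dBV.

-8.5 dBV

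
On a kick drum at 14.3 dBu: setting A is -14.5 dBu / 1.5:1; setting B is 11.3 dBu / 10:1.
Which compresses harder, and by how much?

A, by 6.9 dB

A: 28.8 dB over, compressed to 19.2 dB over, so 9.6 dB of GR.
B: 3 dB over, compressed to 0.3 dB over, so 2.7 dB of GR.
Difference: 6.9 dB in favour of A.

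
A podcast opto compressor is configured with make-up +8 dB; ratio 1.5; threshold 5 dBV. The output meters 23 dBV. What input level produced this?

Stripping the +8 dB make-up gives 15 dBV at the gain stage.
The compressed level sits 15 − 5 = 10 dB over threshold.
Before 1.5:1 compression the overshoot was 10 × 1.5 = 15 dB, so input = 5 + 15 = 20 dBV.

20 dBV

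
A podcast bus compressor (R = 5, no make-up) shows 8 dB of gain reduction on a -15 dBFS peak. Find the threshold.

Input is 10 dB above T (since output overshoot × R = input overshoot: (-23 − T)·5 = -15 − T gives T = -25 dBFS).
Check: -25 + (-15 − (-25))/5 = -25 + 2 = -23 dBFS. ✓

-25 dBFS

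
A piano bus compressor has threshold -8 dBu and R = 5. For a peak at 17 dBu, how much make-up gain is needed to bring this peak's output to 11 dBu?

The peak compresses to -8 + 25/5 = -3 dBu.
To reach 11 dBu requires 11 − (-3) = 14 dB of make-up.

14 dB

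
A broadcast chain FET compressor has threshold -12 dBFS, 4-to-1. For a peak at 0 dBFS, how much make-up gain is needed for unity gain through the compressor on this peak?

9 dB

Overshoot 12 dB → 12/4 = 3 dB after compression, so the compressed level is -12 + 3 = -9 dBFS.
Make-up = target − compressed = 0 − (-9) = 9 dB.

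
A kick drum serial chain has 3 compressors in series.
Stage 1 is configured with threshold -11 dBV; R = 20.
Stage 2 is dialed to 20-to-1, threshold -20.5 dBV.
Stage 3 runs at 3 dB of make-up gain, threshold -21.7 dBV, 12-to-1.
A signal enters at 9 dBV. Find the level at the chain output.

Stage 1: 9 dBV is 20 dB over -11 dBV; at 20:1 that becomes 1 dB over, giving -10 dBV.
Stage 2: -10 dBV is 10.5 dB over -20.5 dBV; at 20:1 that becomes 0.525 dB over, giving -19.975 dBV.
Stage 3: overshoot 1.725 dB → 1.725/12 = 0.14375 dB → -21.55625 dBV; +3 dB make-up → -18.55625 dBV.

-18.55625 dBV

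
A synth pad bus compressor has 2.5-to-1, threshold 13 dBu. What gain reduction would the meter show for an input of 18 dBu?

3 dB

Overshoot = 18 − 13 = 5 dB.
After 2.5:1 compression the overshoot becomes 5/2.5 = 2 dB.
So the signal is attenuated by 5 − 2 = 3 dB.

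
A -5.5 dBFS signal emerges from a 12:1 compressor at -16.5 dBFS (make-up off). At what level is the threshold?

Gain reduction = -5.5 − (-16.5) = 11 dB; output overshoot = GR / (R − 1) = 11 / 11 = 1 dB.
Threshold = output − output overshoot = -16.5 − 1 = -17.5 dBFS.

-17.5 dBFS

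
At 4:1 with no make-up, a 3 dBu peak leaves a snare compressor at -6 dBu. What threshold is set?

-9 dBu

Input is 12 dB above T (since output overshoot × R = input overshoot: (-6 − T)·4 = 3 − T gives T = -9 dBu).
Check: -9 + (3 − (-9))/4 = -9 + 3 = -6 dBu. ✓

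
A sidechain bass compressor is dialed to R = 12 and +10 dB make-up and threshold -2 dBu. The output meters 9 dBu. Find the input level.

10 dBu

Before make-up, the level was 9 − 10 = -1 dBu.
The compressed level sits -1 − (-2) = 1 dB over threshold.
Undo the ratio: input overshoot = 1 × 12 = 12 dB, giving input = 10 dBu.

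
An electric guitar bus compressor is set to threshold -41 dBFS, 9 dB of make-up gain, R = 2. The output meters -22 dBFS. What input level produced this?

-21 dBFS

Before make-up, the level was -22 − 9 = -31 dBFS.
That's 10 dB above the -41 dBFS threshold.
Before 2:1 compression the overshoot was 10 × 2 = 20 dB, so input = -41 + 20 = -21 dBFS.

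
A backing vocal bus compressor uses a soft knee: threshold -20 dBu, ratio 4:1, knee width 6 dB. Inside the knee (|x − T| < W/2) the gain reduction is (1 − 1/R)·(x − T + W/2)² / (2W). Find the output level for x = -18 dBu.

-19.5625 dBu

x − T + W/2 = -18 − (-20) + 3 = 5.
GR = (1 − 1/4) × 5² / 12 = 0.75 × 25 / 12 = 1.5625 dB.
Output = -18 − 1.5625 = -19.5625 dBu.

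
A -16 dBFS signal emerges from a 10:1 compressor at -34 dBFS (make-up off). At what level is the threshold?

Input is 20 dB above T (since output overshoot × R = input overshoot: (-34 − T)·10 = -16 − T gives T = -36 dBFS).
Check: -36 + (-16 − (-36))/10 = -36 + 2 = -34 dBFS. ✓

-36 dBFS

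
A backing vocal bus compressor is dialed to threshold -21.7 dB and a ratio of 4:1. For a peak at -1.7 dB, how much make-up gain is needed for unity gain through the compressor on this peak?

15 dB

Overshoot 20 dB → 20/4 = 5 dB after compression, so the compressed level is -21.7 + 5 = -16.7 dB.
Make-up = target − compressed = -1.7 − (-16.7) = 15 dB.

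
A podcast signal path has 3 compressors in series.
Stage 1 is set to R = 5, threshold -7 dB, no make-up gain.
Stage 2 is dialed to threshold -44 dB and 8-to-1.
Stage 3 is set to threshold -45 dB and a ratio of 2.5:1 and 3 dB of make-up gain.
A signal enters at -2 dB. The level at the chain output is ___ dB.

-39.7 dB

Stage 1: 5 dB above -7 dB, reduced 5:1 to 1 dB above → -6 dB.
Stage 2: 38 dB above -44 dB, reduced 8:1 to 4.75 dB above → -39.25 dB.
Stage 3: overshoot 5.75 dB → 5.75/2.5 = 2.3 dB → -42.7 dB; +3 dB make-up → -39.7 dB.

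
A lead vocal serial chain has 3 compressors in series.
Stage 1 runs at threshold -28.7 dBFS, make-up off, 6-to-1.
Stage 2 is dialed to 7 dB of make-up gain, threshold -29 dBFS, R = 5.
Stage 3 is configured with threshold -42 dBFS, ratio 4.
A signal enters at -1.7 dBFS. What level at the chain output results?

Stage 1: overshoot 27 dB → 27/6 = 4.5 dB → -24.2 dBFS.
Stage 2: -24.2 dBFS is 4.8 dB over -29 dBFS; at 5:1 that becomes 0.96 dB over, giving -28.04 dBFS; +7 dB make-up → -21.04 dBFS.
Stage 3: 20.96 dB above -42 dBFS, reduced 4:1 to 5.24 dB above → -36.76 dBFS.

-36.76 dBFS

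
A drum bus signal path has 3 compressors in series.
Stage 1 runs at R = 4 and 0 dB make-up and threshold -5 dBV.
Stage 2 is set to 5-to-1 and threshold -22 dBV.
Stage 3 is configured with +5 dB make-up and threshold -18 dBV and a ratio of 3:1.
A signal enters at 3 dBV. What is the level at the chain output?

Stage 1: overshoot 8 dB → 8/4 = 2 dB → -3 dBV.
Stage 2: 19 dB above -22 dBV, reduced 5:1 to 3.8 dB above → -18.2 dBV.
Stage 3: below threshold (-18.2 ≤ -18); passes unchanged; make-up brings it to -13.2 dBV.

-13.2 dBV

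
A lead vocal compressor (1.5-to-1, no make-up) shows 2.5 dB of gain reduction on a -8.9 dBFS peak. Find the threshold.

-16.4 dBFS

Input is 7.5 dB above T (since output overshoot × R = input overshoot: (-11.4 − T)·1.5 = -8.9 − T gives T = -16.4 dBFS).
Check: -16.4 + (-8.9 − (-16.4))/1.5 = -16.4 + 5 = -11.4 dBFS. ✓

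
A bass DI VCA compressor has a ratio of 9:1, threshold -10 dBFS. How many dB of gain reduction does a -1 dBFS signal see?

-1 dBFS exceeds the threshold by 9 dB.
At 9:1, output sits 9/9 = 1 dB above threshold.
Gain reduction = 9 − 1 = 8 dB.

8 dB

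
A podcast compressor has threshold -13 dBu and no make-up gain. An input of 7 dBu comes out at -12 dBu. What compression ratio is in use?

Input overshoot = 7 − (-13) = 20 dB; output overshoot = -12 − (-13) = 1 dB.
Ratio = 20 / 1 = 20.

20:1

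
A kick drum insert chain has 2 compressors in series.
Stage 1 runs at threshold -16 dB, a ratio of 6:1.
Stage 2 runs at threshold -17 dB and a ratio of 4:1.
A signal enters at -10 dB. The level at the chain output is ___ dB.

-16.5 dB

Stage 1: 6 dB above -16 dB, reduced 6:1 to 1 dB above → -15 dB.
Stage 2: overshoot 2 dB → 2/4 = 0.5 dB → -16.5 dB.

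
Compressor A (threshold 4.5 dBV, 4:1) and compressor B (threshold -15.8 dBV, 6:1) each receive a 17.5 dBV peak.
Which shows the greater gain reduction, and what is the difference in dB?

A: overshoot 13 dB → output overshoot 3.25 dB → GR 9.75 dB.
B: overshoot 33.3 dB → output overshoot 5.55 dB → GR 27.75 dB.
Difference: 18 dB in favour of B.

B, by 18 dB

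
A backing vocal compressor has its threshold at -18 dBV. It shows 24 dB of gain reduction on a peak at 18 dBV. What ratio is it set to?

3:1

Input overshoot = 18 − (-18) = 36 dB.
Output overshoot = 36 − 24 = 12 dB.
Ratio = input overshoot / output overshoot = 36 / 12 = 3.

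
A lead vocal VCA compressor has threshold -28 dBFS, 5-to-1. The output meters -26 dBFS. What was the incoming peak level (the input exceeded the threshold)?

That's 2 dB above the -28 dBFS threshold.
Input overshoot = R × output overshoot = 10 dB → input = -28 + 10 = -18 dBFS.

-18 dBFS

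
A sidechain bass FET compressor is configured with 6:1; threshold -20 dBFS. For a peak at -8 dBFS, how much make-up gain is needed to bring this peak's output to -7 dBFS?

The peak compresses to -20 + 12/6 = -18 dBFS.
To reach -7 dBFS requires -7 − (-18) = 11 dB of make-up.

11 dB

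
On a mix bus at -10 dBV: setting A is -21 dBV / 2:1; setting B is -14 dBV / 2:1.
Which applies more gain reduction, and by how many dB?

A, by 3.5 dB

A: overshoot 11 dB → output overshoot 5.5 dB → GR 5.5 dB.
B: overshoot 4 dB → output overshoot 2 dB → GR 2 dB.
A applies 3.5 dB more gain reduction.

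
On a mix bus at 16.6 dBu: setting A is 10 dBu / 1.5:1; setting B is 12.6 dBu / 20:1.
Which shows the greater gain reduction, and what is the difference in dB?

A: GR = 6.6 − 6.6/1.5 = 2.2 dB.
B: GR = 4 − 4/20 = 3.8 dB.
B reduces 1.6 dB more.

B, by 1.6 dB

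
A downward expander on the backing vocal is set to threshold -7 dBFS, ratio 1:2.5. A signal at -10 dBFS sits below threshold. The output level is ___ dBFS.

Undershoot = (-7) − (-10) = 3 dB.
At 1:2.5, that expands to 7.5 dB under threshold.
Output = -7 − 7.5 = -14.5 dBFS.

-14.5 dBFS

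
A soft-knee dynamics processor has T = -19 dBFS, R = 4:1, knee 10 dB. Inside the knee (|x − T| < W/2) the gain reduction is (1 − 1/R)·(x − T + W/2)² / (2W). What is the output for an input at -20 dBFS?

x − T + W/2 = -20 − (-19) + 5 = 4.
GR = (1 − 1/4) × 4² / 20 = 0.75 × 16 / 20 = 0.6 dB.
Output = -20 − 0.6 = -20.6 dBFS.

-20.6 dBFS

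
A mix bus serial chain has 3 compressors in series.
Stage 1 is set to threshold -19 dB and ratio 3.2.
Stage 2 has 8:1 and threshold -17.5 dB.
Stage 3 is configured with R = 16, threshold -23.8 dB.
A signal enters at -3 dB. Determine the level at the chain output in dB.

Stage 1: overshoot 16 dB → 16/3.2 = 5 dB → -14 dB.
Stage 2: overshoot 3.5 dB → 3.5/8 = 0.4375 dB → -17.0625 dB.
Stage 3: -17.0625 dB is 6.7375 dB over -23.8 dB; at 16:1 that becomes 0.421094 dB over, giving -23.378906 dB.

-23.378906 dB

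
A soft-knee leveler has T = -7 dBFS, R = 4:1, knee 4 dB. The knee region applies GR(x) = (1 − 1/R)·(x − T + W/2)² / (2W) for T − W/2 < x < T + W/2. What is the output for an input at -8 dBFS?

x − T + W/2 = -8 − (-7) + 2 = 1.
GR = (1 − 1/4) × 1² / 8 = 0.75 × 1 / 8 = 0.09375 dB.
Output = -8 − 0.09375 = -8.09375 dBFS.

-8.09375 dBFS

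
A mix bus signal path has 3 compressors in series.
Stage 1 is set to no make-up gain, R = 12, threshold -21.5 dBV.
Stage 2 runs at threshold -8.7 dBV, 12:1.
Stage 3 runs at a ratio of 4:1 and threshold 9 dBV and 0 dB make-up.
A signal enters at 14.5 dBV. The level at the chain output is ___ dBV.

-18.5 dBV

Stage 1: 14.5 dBV is 36 dB over -21.5 dBV; at 12:1 that becomes 3 dB over, giving -18.5 dBV.
Stage 2: -18.5 dBV is at or below the -8.7 dBV threshold — no compression; output -18.5 dBV.
Stage 3: -18.5 dBV is at or below the 9 dBV threshold — no compression; output -18.5 dBV.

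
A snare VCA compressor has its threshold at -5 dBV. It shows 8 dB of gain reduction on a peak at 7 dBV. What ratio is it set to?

Input overshoot = 7 − (-5) = 12 dB.
Output overshoot = 12 − 8 = 4 dB.
Ratio = input overshoot / output overshoot = 12 / 4 = 3.

3:1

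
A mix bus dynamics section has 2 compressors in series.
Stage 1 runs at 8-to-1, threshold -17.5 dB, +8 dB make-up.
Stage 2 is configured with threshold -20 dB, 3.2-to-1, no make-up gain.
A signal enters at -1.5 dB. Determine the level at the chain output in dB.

-16.09375 dB

Stage 1: -1.5 dB is 16 dB over -17.5 dB; at 8:1 that becomes 2 dB over, giving -15.5 dB; +8 dB make-up → -7.5 dB.
Stage 2: 12.5 dB above -20 dB, reduced 3.2:1 to 3.90625 dB above → -16.09375 dB.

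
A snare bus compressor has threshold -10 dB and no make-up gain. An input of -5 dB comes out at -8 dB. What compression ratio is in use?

Input overshoot = -5 − (-10) = 5 dB; output overshoot = -8 − (-10) = 2 dB.
Ratio = 5 / 2 = 2.5.

2.5:1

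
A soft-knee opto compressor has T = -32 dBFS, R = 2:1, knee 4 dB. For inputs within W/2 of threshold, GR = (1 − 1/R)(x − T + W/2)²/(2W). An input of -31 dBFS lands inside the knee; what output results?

-31.5625 dBFS

x − T + W/2 = -31 − (-32) + 2 = 3.
GR = (1 − 1/2) × 3² / 8 = 0.5 × 9 / 8 = 0.5625 dB.
Output = -31 − 0.5625 = -31.5625 dBFS.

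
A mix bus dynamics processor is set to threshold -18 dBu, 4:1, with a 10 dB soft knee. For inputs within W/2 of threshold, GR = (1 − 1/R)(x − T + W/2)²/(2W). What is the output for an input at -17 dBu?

x − T + W/2 = -17 − (-18) + 5 = 6.
GR = (1 − 1/4) × 6² / 20 = 0.75 × 36 / 20 = 1.35 dB.
Output = -17 − 1.35 = -18.35 dBu.

-18.35 dBu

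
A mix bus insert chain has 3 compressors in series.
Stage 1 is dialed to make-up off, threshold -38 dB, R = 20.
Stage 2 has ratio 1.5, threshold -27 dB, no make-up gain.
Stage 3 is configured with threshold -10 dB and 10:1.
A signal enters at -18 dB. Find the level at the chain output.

Stage 1: -18 dB is 20 dB over -38 dB; at 20:1 that becomes 1 dB over, giving -37 dB.
Stage 2: -37 dB is at or below the -27 dB threshold — no compression; output -37 dB.
Stage 3: below threshold (-37 ≤ -10); passes unchanged; output -37 dB.

-37 dB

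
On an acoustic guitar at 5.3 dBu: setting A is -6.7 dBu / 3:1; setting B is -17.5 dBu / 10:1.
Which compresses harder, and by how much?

A: GR = 12 − 12/3 = 8 dB.
B: GR = 22.8 − 22.8/10 = 20.52 dB.
Difference: 12.52 dB in favour of B.

B, by 12.52 dB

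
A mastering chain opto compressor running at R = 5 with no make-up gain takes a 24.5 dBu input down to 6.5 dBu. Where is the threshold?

Gain reduction = 24.5 − 6.5 = 18 dB; output overshoot = GR / (R − 1) = 18 / 4 = 4.5 dB.
Threshold = output − output overshoot = 6.5 − 4.5 = 2 dBu.

2 dBu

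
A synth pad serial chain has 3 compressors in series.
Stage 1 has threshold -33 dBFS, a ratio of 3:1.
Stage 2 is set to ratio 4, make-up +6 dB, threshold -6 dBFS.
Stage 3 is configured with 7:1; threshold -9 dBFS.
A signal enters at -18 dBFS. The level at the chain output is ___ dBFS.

-22 dBFS

Stage 1: overshoot 15 dB → 15/3 = 5 dB → -28 dBFS.
Stage 2: below threshold (-28 ≤ -6); passes unchanged; make-up brings it to -22 dBFS.
Stage 3: -22 dBFS ≤ -9 dBFS, so stage 3 doesn't engage; output -22 dBFS.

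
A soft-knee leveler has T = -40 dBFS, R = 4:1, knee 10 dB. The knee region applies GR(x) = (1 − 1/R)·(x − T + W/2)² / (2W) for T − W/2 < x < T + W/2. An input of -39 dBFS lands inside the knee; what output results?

x − T + W/2 = -39 − (-40) + 5 = 6.
GR = (1 − 1/4) × 6² / 20 = 0.75 × 36 / 20 = 1.35 dB.
Output = -39 − 1.35 = -40.35 dBFS.

-40.35 dBFS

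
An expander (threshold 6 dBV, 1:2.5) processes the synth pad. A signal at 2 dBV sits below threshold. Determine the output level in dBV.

-4 dBV

The input is 4 dB below the 6 dBV threshold.
A 1:2.5 expander multiplies undershoot by 2.5: 4 × 2.5 = 10 dB below threshold.
Output = 6 − 10 = -4 dBV.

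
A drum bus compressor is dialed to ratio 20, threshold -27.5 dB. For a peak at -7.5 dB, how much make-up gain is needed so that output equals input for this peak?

19 dB

Without make-up, output = threshold + overshoot/20 = -27.5 + 1 = -26.5 dB.
Gap to target: 19 dB.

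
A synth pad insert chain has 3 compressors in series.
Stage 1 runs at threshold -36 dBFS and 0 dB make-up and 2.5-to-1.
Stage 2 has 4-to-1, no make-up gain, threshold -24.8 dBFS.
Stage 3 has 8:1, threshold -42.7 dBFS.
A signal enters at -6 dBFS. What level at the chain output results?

Stage 1: -6 dBFS is 30 dB over -36 dBFS; at 2.5:1 that becomes 12 dB over, giving -24 dBFS.
Stage 2: 0.8 dB above -24.8 dBFS, reduced 4:1 to 0.2 dB above → -24.6 dBFS.
Stage 3: -24.6 dBFS is 18.1 dB over -42.7 dBFS; at 8:1 that becomes 2.2625 dB over, giving -40.4375 dBFS.

-40.4375 dBFS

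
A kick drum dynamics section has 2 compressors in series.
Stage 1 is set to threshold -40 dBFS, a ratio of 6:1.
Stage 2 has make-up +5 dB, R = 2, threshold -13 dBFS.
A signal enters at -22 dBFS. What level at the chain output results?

Stage 1: -22 dBFS is 18 dB over -40 dBFS; at 6:1 that becomes 3 dB over, giving -37 dBFS.
Stage 2: -37 dBFS ≤ -13 dBFS, so stage 2 doesn't engage; make-up brings it to -32 dBFS.

-32 dBFS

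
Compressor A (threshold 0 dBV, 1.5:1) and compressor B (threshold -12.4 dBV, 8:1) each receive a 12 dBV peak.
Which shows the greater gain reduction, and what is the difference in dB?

A: overshoot 12 dB → output overshoot 8 dB → GR 4 dB.
B: overshoot 24.4 dB → output overshoot 3.05 dB → GR 21.35 dB.
B reduces 17.35 dB more.

B, by 17.35 dB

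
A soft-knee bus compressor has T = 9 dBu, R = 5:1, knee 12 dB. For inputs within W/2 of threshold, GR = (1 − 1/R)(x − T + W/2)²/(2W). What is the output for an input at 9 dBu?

x − T + W/2 = 9 − 9 + 6 = 6.
GR = (1 − 1/5) × 6² / 24 = 0.8 × 36 / 24 = 1.2 dB.
Output = 9 − 1.2 = 7.8 dBu.

7.8 dBu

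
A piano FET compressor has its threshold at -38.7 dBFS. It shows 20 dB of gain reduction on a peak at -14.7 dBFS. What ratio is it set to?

6:1

Input overshoot = -14.7 − (-38.7) = 24 dB.
Output overshoot = 24 − 20 = 4 dB.
Ratio = input overshoot / output overshoot = 24 / 4 = 6.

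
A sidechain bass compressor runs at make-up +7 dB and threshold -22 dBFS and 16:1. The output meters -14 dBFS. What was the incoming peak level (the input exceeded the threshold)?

-6 dBFS

Stripping the +7 dB make-up gives -21 dBFS at the gain stage.
Post-compression overshoot = -21 − (-22) = 1 dB.
Undo the ratio: input overshoot = 1 × 16 = 16 dB, giving input = -6 dBFS.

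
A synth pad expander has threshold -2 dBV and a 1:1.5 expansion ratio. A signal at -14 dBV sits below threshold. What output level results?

-20 dBV

Undershoot = (-2) − (-14) = 12 dB.
At 1:1.5, that expands to 18 dB under threshold.
Output = -2 − 18 = -20 dBV.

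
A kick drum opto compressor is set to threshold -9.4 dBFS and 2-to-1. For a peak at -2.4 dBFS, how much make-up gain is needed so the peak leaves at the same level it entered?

3.5 dB

The peak compresses to -9.4 + 7/2 = -5.9 dBFS.
To reach -2.4 dBFS requires -2.4 − (-5.9) = 3.5 dB of make-up.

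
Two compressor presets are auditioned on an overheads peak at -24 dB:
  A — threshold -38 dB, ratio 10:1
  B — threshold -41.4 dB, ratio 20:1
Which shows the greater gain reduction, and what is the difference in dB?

A: overshoot 14 dB → output overshoot 1.4 dB → GR 12.6 dB.
B: overshoot 17.4 dB → output overshoot 0.87 dB → GR 16.53 dB.
Difference: 3.93 dB in favour of B.

B, by 3.93 dB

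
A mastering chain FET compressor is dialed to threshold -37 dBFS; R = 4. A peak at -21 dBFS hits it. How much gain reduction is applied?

-21 dBFS exceeds the threshold by 16 dB.
At 4:1, output sits 16/4 = 4 dB above threshold.
Gain reduction = 16 − 4 = 12 dB.

12 dB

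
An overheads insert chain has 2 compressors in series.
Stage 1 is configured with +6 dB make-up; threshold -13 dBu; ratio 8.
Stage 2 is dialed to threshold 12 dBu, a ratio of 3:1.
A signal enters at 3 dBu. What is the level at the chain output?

-5 dBu

Stage 1: 16 dB above -13 dBu, reduced 8:1 to 2 dB above → -11 dBu; +6 dB make-up → -5 dBu.
Stage 2: -5 dBu ≤ 12 dBu, so stage 2 doesn't engage; output -5 dBu.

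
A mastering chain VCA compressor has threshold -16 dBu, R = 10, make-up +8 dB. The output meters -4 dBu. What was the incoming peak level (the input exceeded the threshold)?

24 dBu

Remove make-up: -4 − 8 = -12 dBu.
Post-compression overshoot = -12 − (-16) = 4 dB.
Before 10:1 compression the overshoot was 4 × 10 = 40 dB, so input = -16 + 40 = 24 dBu.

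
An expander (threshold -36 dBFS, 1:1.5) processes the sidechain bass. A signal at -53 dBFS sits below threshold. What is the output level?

-61.5 dBFS

Undershoot = (-36) − (-53) = 17 dB.
At 1:1.5, that expands to 25.5 dB under threshold.
Output = -36 − 25.5 = -61.5 dBFS.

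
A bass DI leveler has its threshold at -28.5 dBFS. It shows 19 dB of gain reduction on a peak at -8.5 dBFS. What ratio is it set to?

Input overshoot = -8.5 − (-28.5) = 20 dB.
Output overshoot = 20 − 19 = 1 dB.
Ratio = input overshoot / output overshoot = 20 / 1 = 20.

20:1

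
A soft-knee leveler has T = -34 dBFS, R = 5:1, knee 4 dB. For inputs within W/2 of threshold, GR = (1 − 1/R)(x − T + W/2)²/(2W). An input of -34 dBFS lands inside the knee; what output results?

x − T + W/2 = -34 − (-34) + 2 = 2.
GR = (1 − 1/5) × 2² / 8 = 0.8 × 4 / 8 = 0.4 dB.
Output = -34 − 0.4 = -34.4 dBFS.

-34.4 dBFS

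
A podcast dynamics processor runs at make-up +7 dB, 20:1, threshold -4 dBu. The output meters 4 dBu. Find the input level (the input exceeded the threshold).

16 dBu

Remove make-up: 4 − 7 = -3 dBu.
The compressed level sits -3 − (-4) = 1 dB over threshold.
Before 20:1 compression the overshoot was 1 × 20 = 20 dB, so input = -4 + 20 = 16 dBu.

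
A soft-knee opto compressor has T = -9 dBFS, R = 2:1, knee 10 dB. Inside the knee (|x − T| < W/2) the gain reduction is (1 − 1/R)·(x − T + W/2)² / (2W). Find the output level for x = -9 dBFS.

-9.625 dBFS

x − T + W/2 = -9 − (-9) + 5 = 5.
GR = (1 − 1/2) × 5² / 20 = 0.5 × 25 / 20 = 0.625 dB.
Output = -9 − 0.625 = -9.625 dBFS.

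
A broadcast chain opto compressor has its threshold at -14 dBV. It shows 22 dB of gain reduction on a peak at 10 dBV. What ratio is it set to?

12:1

Input overshoot = 10 − (-14) = 24 dB.
Output overshoot = 24 − 22 = 2 dB.
Ratio = input overshoot / output overshoot = 24 / 2 = 12.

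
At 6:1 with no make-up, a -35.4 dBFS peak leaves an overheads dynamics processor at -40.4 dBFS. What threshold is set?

Input is 6 dB above T (since output overshoot × R = input overshoot: (-40.4 − T)·6 = -35.4 − T gives T = -41.4 dBFS).
Check: -41.4 + (-35.4 − (-41.4))/6 = -41.4 + 1 = -40.4 dBFS. ✓

-41.4 dBFS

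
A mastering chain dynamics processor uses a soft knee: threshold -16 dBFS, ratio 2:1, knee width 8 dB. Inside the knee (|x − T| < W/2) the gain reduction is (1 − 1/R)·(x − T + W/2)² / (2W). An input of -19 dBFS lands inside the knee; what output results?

x − T + W/2 = -19 − (-16) + 4 = 1.
GR = (1 − 1/2) × 1² / 16 = 0.5 × 1 / 16 = 0.03125 dB.
Output = -19 − 0.03125 = -19.03125 dBFS.

-19.03125 dBFS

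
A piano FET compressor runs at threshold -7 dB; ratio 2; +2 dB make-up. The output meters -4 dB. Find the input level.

Before make-up, the level was -4 − 2 = -6 dB.
That's 1 dB above the -7 dB threshold.
Before 2:1 compression the overshoot was 1 × 2 = 2 dB, so input = -7 + 2 = -5 dB.

-5 dB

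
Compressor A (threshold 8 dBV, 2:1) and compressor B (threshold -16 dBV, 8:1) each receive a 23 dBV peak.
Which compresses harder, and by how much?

B, by 26.625 dB

A: GR = 15 − 15/2 = 7.5 dB.
B: GR = 39 − 39/8 = 34.125 dB.
B reduces 26.625 dB more.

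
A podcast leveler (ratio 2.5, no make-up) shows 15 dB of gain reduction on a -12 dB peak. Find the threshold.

Gain reduction = -12 − (-27) = 15 dB; output overshoot = GR / (R − 1) = 15 / 1.5 = 10 dB.
Threshold = output − output overshoot = -27 − 10 = -37 dB.

-37 dB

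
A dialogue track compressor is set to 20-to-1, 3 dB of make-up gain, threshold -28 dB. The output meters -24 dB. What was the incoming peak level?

-8 dB

Before make-up, the level was -24 − 3 = -27 dB.
The compressed level sits -27 − (-28) = 1 dB over threshold.
Input overshoot = R × output overshoot = 20 dB → input = -28 + 20 = -8 dB.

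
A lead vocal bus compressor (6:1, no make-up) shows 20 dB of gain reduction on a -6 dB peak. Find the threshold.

Gain reduction = -6 − (-26) = 20 dB; output overshoot = GR / (R − 1) = 20 / 5 = 4 dB.
Threshold = output − output overshoot = -26 − 4 = -30 dB.

-30 dB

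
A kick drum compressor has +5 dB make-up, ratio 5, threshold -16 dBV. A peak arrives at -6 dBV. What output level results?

Overshoot: -6 − (-16) = 10 dB.
At 5:1 the overshoot is divided by 5, leaving 2 dB above threshold.
So the level is -16 + 2 = -14 dBV; make-up adds 5 dB, giving -9 dBV.

-9 dBV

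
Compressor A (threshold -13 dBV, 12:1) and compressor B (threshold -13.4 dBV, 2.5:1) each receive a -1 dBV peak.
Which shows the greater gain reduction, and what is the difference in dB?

A, by 3.56 dB

A: 12 dB over, compressed to 1 dB over, so 11 dB of GR.
B: 12.4 dB over, compressed to 4.96 dB over, so 7.44 dB of GR.
A reduces 3.56 dB more.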